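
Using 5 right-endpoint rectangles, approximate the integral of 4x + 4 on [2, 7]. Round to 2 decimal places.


Right Riemann sum uses right endpoints of each subinterval.
Interval: [2, 7], n = 5
dx = (7 - 2) / 5 = 1
Right endpoints: [3, 4, 5, 6, 7]
f values: [16, 20, 24, 28, 32]
Sum = dx * (sum of f values)
= 1 * 120
= 120 = 120.00

120.00


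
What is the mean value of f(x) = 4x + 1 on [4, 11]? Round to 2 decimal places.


Average value = 1/(b-a) * integral from a to b of f(x) dx
First compute the integral of 4x + 1:
F(x) = 2x^2 + x
F(11) = 2 * 121 + 1 * 11 = 253
F(4) = 2 * 16 + 1 * 4 = 36
Integral = 253 - 36 = 217
Average = 217 / (11 - 4) = 217 / 7
= 31 = 31.00

31.00


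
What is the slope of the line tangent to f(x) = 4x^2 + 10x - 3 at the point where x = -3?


The slope of the tangent line equals f'(x) at the point.
f(x) = 4x^2 + 10x - 3
f'(x) = 8x + 10
At x = -3:
f'(-3) = 8 * (-3) + 10
= -24 + 10
= -14

-14


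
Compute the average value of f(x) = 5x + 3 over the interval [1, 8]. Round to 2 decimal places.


Average value = 1/(b-a) * integral from a to b of f(x) dx
First compute the integral of 5x + 3:
F(x) = (5/2)x^2 + 3x
F(8) = 5/2 * 64 + 3 * 8 = 184
F(1) = 5/2 * 1 + 3 * 1 = 11/2
Integral = 184 - 11/2 = 357/2
Average = (357/2) / (8 - 1) = (357/2) / 7
= 51/2 = 25.50

25.50


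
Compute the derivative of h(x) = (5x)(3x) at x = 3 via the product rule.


Let u(x) = 5x and v(x) = 3x
u'(x) = 5
v'(x) = 3
Product rule: h'(x) = u'(x)*v(x) + u(x)*v'(x)
= 5 * (3x) + (5x) * 3
At x = 3:
u(3) = 5 * 3 + 0 = 15
v(3) = 3 * 3 + 0 = 9
h'(3) = 5 * 9 + 15 * 3
= 45 + 45
= 90

90


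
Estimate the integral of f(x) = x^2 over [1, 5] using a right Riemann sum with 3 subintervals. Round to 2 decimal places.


Right Riemann sum uses right endpoints of each subinterval.
Interval: [1, 5], n = 3
dx = (5 - 1) / 3 = 4/3
Right endpoints: [7/3, 11/3, 5]
f values: [49/9, 121/9, 25]
Sum = dx * (sum of f values)
= 4/3 * 395/9
= 1580/27 ≈ 58.52

58.52


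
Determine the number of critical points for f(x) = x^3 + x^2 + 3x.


Find where f'(x) = 0:
f(x) = x^3 + x^2 + 3x
f'(x) = 3x^2 + 2x + 3
This is a quadratic in x. Use the discriminant to count real roots.
Discriminant = (2)^2 - 4 * 3 * 3
= 4 - 36
= -32
Since discriminant < 0, f'(x) = 0 has no real solutions.
Number of critical points: 0

0


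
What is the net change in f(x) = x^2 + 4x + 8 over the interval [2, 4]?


Net change = f(b) - f(a)
f(x) = x^2 + 4x + 8
Compute f(4):
f(4) = 1 * 4^2 + 4 * 4 + 8
= 16 + 16 + 8
= 40
Compute f(2):
f(2) = 1 * 2^2 + 4 * 2 + 8
= 4 + 8 + 8
= 20
Net change = 40 - 20 = 20

20


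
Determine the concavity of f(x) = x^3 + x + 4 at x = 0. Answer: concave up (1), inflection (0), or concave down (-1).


Concavity is determined by the sign of f''(x).
f(x) = x^3 + x + 4
f'(x) = 3x^2 + 1
f''(x) = 6x
f''(0) = 6 * 0 + 0
= 0 + 0
= 0
f''(0) = 0, and f''(x) is linear with nonzero slope 6, so f'' changes sign at x = 0. Hence the function is at an inflection point (0)

0


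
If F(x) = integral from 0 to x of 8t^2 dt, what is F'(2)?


By the Fundamental Theorem of Calculus (Part 1):
If F(x) = integral from 0 to x of f(t) dt, then F'(x) = f(x)
Here f(t) = 8t^2
So F'(x) = 8x^2
Evaluate at x = 2:
F'(2) = 8 * 2^2
= 8 * 4
= 32

32


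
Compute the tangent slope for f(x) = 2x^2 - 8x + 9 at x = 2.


The slope of the tangent line equals f'(x) at the point.
f(x) = 2x^2 - 8x + 9
f'(x) = 4x - 8
At x = 2:
f'(2) = 4 * 2 - 8
= 8 - 8
= 0

0


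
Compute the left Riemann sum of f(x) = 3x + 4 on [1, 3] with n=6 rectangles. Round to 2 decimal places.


Left Riemann sum uses left endpoints of each subinterval.
Interval: [1, 3], n = 6
dx = (3 - 1) / 6 = 1/3
Left endpoints: [1, 4/3, 5/3, 2, 7/3, 8/3]
f values: [7, 8, 9, 10, 11, 12]
Sum = dx * (sum of f values)
= 1/3 * 57
= 19 = 19.00

19.00


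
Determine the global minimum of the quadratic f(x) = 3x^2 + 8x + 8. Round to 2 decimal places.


For a quadratic f(x) = ax^2 + bx + c with a > 0, the minimum is at the vertex.
Vertex x-coordinate: x = -b/(2a)
x = -(8) / (2 * 3)
x = -8/6 = -4/3
Substitute back to find the minimum value:
f(-4/3) = 3 * (-4/3)^2 + 8 * (-4/3) + 8
= 16/3 - 32/3 + 8
= 8/3 ≈ 2.67

2.67


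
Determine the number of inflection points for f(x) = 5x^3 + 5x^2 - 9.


Inflection points occur where f''(x) = 0 and concavity changes.
f(x) = 5x^3 + 5x^2 - 9
f'(x) = 15x^2 + 10x
f''(x) = 30x + 10
Set f''(x) = 0:
30x + 10 = 0
x = -10 / 30 = -1/3
Since f''(x) is linear (degree 1), it changes sign at this point.
Therefore there is exactly 1 inflection point.

1


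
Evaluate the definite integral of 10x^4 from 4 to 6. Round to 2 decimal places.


Find the antiderivative of 10x^4:
F(x) = 10/5 * x^5
Apply the Fundamental Theorem of Calculus:
F(6) - F(4)
= 10/5 * 6^5 - 10/5 * 4^5
= 10/5 * (7776 - 1024)
= 10/5 * 6752
= 13504 = 13504.00

13504.00


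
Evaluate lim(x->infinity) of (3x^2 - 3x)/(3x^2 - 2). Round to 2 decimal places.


For limits at infinity with equal-degree polynomials,
we compare leading coefficients.
Numerator leading term: 3x^2
Denominator leading term: 3x^2
Divide both by x^2:
lim = (3 - 3/x) / (3 - 2/x^2)
As x -> infinity, the 1/x and 1/x^2 terms vanish:
= 3/3 = 1 = 1.00

1.00


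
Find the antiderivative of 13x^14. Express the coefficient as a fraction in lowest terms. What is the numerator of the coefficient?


Apply the power rule for integration:
integral of ax^n dx = a/(n+1) * x^(n+1) + C
integral of 13x^14 dx
= 13/15 * x^15 + C
The coefficient in lowest terms is 13/15, and its numerator is 13

13


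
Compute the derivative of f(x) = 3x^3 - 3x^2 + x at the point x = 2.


Differentiate f(x) = 3x^3 - 3x^2 + x term by term:
f'(x) = 9x^2 - 6x + 1
Substitute x = 2:
f'(2) = 9 * 2^2 - 6 * 2 + 1
= 36 - 12 + 1
= 25

25


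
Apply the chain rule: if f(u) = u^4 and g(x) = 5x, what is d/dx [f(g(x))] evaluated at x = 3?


Using the chain rule: (f(g(x)))' = f'(g(x)) * g'(x)
First, find g(3):
g(3) = 5 * 3 + 0 = 15
Next, f'(u) = 4u^3
And g'(x) = 5
So f'(g(3)) * g'(3)
= 4 * 15^3 * 5
= 4 * 3375 * 5
= 67500

67500


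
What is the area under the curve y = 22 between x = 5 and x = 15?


The area under a constant function y = 22 is a rectangle.
Width = 15 - 5 = 10
Height = 22
Area = width * height
= 10 * 22
= 220

220


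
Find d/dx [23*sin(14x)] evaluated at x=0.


Apply the chain rule to differentiate 23*sin(14x):
d/dx [23*sin(14x)]
= 23 * cos(14x) * d/dx(14x)
= 23 * 14 * cos(14x)
= 322 * cos(14x)
Evaluate at x = 0:
= 322 * cos(0)
= 322 * 1
= 322

322


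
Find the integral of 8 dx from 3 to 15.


The integral of a constant k over [a, b] equals k * (b - a).
integral from 3 to 15 of 8 dx
= 8 * (15 - 3)
= 8 * 12
= 96

96


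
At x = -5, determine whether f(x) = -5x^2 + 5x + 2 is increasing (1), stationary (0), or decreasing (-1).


Compute f'(x) to determine behavior:
f'(x) = -10x + 5
f'(-5) = -10 * (-5) + 5
= 50 + 5
= 55
Since f'(-5) > 0, the function is increasing (1)

1


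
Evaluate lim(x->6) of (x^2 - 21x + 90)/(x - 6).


Direct substitution gives 0/0, so we factor the numerator.
Factor: (x^2 - 21x + 90) = (x - 6)(x - 15)
Cancel the common factor (x - 6):
(x^2 - 21x + 90)/(x - 6) = (x - 15)
Now substitute x = 6:
= (6) - (15) = -9

-9


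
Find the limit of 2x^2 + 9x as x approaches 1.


Since polynomials are continuous, we use direct substitution.
lim(x->1) of 2x^2 + 9x
= 2 * 1^2 + 9 * 1 + 0
= 2 + 9 + 0
= 11

11


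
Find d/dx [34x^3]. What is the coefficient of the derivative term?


We apply the power rule: d/dx [ax^n] = a*n * x^(n-1)
d/dx [34x^3]
= 34 * 3 * x^(3-1)
= 102x^2
The coefficient is 102

102


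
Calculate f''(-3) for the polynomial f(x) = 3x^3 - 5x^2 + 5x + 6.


First derivative:
f'(x) = 9x^2 - 10x + 5
Second derivative:
f''(x) = 18x - 10
Substitute x = -3:
f''(-3) = 18 * (-3) - 10
= -54 - 10
= -64

-64


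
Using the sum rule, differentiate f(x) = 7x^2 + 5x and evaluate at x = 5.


Differentiate term by term using power and sum rules:
f(x) = 7x^2 + 5x
f'(x) = 14x + 5
Substitute x = 5:
f'(5) = 14 * 5 + 5
= 70 + 5
= 75

75


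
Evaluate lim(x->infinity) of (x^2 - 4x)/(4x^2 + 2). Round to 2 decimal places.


For limits at infinity with equal-degree polynomials,
we compare leading coefficients.
Numerator leading term: x^2
Denominator leading term: 4x^2
Divide both by x^2:
lim = (1 - 4/x) / (4 + 2/x^2)
As x -> infinity, the 1/x and 1/x^2 terms vanish:
= 1/4 = 0.25

0.25


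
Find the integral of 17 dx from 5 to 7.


The integral of a constant k over [a, b] equals k * (b - a).
integral from 5 to 7 of 17 dx
= 17 * (7 - 5)
= 17 * 2
= 34

34


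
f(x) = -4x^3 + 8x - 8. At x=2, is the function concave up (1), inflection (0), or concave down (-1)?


Concavity is determined by the sign of f''(x).
f(x) = -4x^3 + 8x - 8
f'(x) = -12x^2 + 8
f''(x) = -24x
f''(2) = -24 * 2 + 0
= -48 + 0
= -48
Since f''(2) < 0, the function is concave down (-1)

-1


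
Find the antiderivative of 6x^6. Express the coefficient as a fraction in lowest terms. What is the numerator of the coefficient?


Apply the power rule for integration:
integral of ax^n dx = a/(n+1) * x^(n+1) + C
integral of 6x^6 dx
= 6/7 * x^7 + C
The coefficient in lowest terms is 6/7, and its numerator is 6

6


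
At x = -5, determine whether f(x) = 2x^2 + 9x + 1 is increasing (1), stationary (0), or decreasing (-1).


Compute f'(x) to determine behavior:
f'(x) = 4x + 9
f'(-5) = 4 * (-5) + 9
= -20 + 9
= -11
Since f'(-5) < 0, the function is decreasing (-1)

-1


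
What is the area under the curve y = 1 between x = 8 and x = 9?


The area under a constant function y = 1 is a rectangle.
Width = 9 - 8 = 1
Height = 1
Area = width * height
= 1 * 1
= 1

1


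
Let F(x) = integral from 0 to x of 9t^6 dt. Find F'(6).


By the Fundamental Theorem of Calculus (Part 1):
If F(x) = integral from 0 to x of f(t) dt, then F'(x) = f(x)
Here f(t) = 9t^6
So F'(x) = 9x^6
Evaluate at x = 6:
F'(6) = 9 * 6^6
= 9 * 46656
= 419904

419904


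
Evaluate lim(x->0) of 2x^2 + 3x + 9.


Since polynomials are continuous, we use direct substitution.
lim(x->0) of 2x^2 + 3x + 9
= 2 * 0^2 + 3 * 0 + 9
= 0 + 0 + 9
= 9

9


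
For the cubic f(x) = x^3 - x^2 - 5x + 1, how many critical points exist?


Find where f'(x) = 0:
f(x) = x^3 - x^2 - 5x + 1
f'(x) = 3x^2 - 2x - 5
This is a quadratic in x. Use the discriminant to count real roots.
Discriminant = (-2)^2 - 4 * 3 * (-5)
= 4 - (-60)
= 64
Since discriminant > 0, f'(x) = 0 has 2 real solutions.
Number of critical points: 2

2


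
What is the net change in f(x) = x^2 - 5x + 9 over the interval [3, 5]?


Net change = f(b) - f(a)
f(x) = x^2 - 5x + 9
Compute f(5):
f(5) = 1 * 5^2 - 5 * 5 + 9
= 25 - 25 + 9
= 9
Compute f(3):
f(3) = 1 * 3^2 - 5 * 3 + 9
= 9 - 15 + 9
= 3
Net change = 9 - 3 = 6

6


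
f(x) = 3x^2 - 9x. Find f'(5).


Differentiate term by term using power and sum rules:
f(x) = 3x^2 - 9x
f'(x) = 6x - 9
Substitute x = 5:
f'(5) = 6 * 5 - 9
= 30 - 9
= 21

21


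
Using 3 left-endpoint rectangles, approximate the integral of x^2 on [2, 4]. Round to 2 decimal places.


Left Riemann sum uses left endpoints of each subinterval.
Interval: [2, 4], n = 3
dx = (4 - 2) / 3 = 2/3
Left endpoints: [2, 8/3, 10/3]
f values: [4, 64/9, 100/9]
Sum = dx * (sum of f values)
= 2/3 * 200/9
= 400/27 ≈ 14.81

14.81


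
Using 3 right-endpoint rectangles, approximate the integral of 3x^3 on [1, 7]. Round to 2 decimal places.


Right Riemann sum uses right endpoints of each subinterval.
Interval: [1, 7], n = 3
dx = (7 - 1) / 3 = 2
Right endpoints: [3, 5, 7]
f values: [81, 375, 1029]
Sum = dx * (sum of f values)
= 2 * 1485
= 2970 = 2970.00

2970.00


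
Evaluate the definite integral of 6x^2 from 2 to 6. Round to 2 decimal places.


Find the antiderivative of 6x^2:
F(x) = 6/3 * x^3
Apply the Fundamental Theorem of Calculus:
F(6) - F(2)
= 6/3 * 6^3 - 6/3 * 2^3
= 6/3 * (216 - 8)
= 6/3 * 208
= 416 = 416.00

416.00


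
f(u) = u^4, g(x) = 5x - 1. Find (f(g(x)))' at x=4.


Using the chain rule: (f(g(x)))' = f'(g(x)) * g'(x)
First, find g(4):
g(4) = 5 * 4 - 1 = 19
Next, f'(u) = 4u^3
And g'(x) = 5
So f'(g(4)) * g'(4)
= 4 * 19^3 * 5
= 4 * 6859 * 5
= 137180

137180


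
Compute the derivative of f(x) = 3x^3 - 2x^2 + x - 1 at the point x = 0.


Differentiate f(x) = 3x^3 - 2x^2 + x - 1 term by term:
f'(x) = 9x^2 - 4x + 1
Substitute x = 0:
f'(0) = 9 * 0^2 - 4 * 0 + 1
= 0 + 0 + 1
= 1

1


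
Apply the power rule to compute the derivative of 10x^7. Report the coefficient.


We apply the power rule: d/dx [ax^n] = a*n * x^(n-1)
d/dx [10x^7]
= 10 * 7 * x^(7-1)
= 70x^6
The coefficient is 70

70


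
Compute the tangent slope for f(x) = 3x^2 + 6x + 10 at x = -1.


The slope of the tangent line equals f'(x) at the point.
f(x) = 3x^2 + 6x + 10
f'(x) = 6x + 6
At x = -1:
f'(-1) = 6 * (-1) + 6
= -6 + 6
= 0

0


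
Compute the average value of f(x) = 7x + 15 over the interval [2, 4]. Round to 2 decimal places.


Average value = 1/(b-a) * integral from a to b of f(x) dx
First compute the integral of 7x + 15:
F(x) = (7/2)x^2 + 15x
F(4) = 7/2 * 16 + 15 * 4 = 116
F(2) = 7/2 * 4 + 15 * 2 = 44
Integral = 116 - 44 = 72
Average = 72 / (4 - 2) = 72 / 2
= 36 = 36.00

36.00


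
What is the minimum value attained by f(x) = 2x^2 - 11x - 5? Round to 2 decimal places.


For a quadratic f(x) = ax^2 + bx + c with a > 0, the minimum is at the vertex.
Vertex x-coordinate: x = -b/(2a)
x = -(-11) / (2 * 2)
x = 11/4
Substitute back to find the minimum value:
f(11/4) = 2 * (11/4)^2 - 11 * (11/4) - 5
= 121/8 - 121/4 - 5
= -161/8 ≈ -20.13

-20.13


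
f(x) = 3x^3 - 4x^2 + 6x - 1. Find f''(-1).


First derivative:
f'(x) = 9x^2 - 8x + 6
Second derivative:
f''(x) = 18x - 8
Substitute x = -1:
f''(-1) = 18 * (-1) - 8
= -18 - 8
= -26

-26


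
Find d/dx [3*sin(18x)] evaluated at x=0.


Apply the chain rule to differentiate 3*sin(18x):
d/dx [3*sin(18x)]
= 3 * cos(18x) * d/dx(18x)
= 3 * 18 * cos(18x)
= 54 * cos(18x)
Evaluate at x = 0:
= 54 * cos(0)
= 54 * 1
= 54

54


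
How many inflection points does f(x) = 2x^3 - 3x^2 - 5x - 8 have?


Inflection points occur where f''(x) = 0 and concavity changes.
f(x) = 2x^3 - 3x^2 - 5x - 8
f'(x) = 6x^2 - 6x - 5
f''(x) = 12x - 6
Set f''(x) = 0:
12x - 6 = 0
x = 6 / 12 = 1/2
Since f''(x) is linear (degree 1), it changes sign at this point.
Therefore there is exactly 1 inflection point.

1


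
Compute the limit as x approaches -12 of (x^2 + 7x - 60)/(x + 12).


Direct substitution gives 0/0, so we factor the numerator.
Factor: (x^2 + 7x - 60) = (x + 12)(x - 5)
Cancel the common factor (x + 12):
(x^2 + 7x - 60)/(x + 12) = (x - 5)
Now substitute x = -12:
= (-12) - (5) = -17

-17


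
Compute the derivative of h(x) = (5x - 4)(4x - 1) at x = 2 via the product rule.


Let u(x) = 5x - 4 and v(x) = 4x - 1
u'(x) = 5
v'(x) = 4
Product rule: h'(x) = u'(x)*v(x) + u(x)*v'(x)
= 5 * (4x - 1) + (5x - 4) * 4
At x = 2:
u(2) = 5 * 2 - 4 = 6
v(2) = 4 * 2 - 1 = 7
h'(2) = 5 * 7 + 6 * 4
= 35 + 24
= 59

59


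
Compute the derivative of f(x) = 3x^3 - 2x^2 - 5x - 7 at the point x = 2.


Differentiate f(x) = 3x^3 - 2x^2 - 5x - 7 term by term:
f'(x) = 9x^2 - 4x - 5
Substitute x = 2:
f'(2) = 9 * 2^2 - 4 * 2 - 5
= 36 - 8 - 5
= 23

23


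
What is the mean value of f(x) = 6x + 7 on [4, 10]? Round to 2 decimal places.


Average value = 1/(b-a) * integral from a to b of f(x) dx
First compute the integral of 6x + 7:
F(x) = 3x^2 + 7x
F(10) = 3 * 100 + 7 * 10 = 370
F(4) = 3 * 16 + 7 * 4 = 76
Integral = 370 - 76 = 294
Average = 294 / (10 - 4) = 294 / 6
= 49 = 49.00

49.00


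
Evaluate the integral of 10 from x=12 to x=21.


The integral of a constant k over [a, b] equals k * (b - a).
integral from 12 to 21 of 10 dx
= 10 * (21 - 12)
= 10 * 9
= 90

90


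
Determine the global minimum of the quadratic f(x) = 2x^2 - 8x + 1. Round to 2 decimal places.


For a quadratic f(x) = ax^2 + bx + c with a > 0, the minimum is at the vertex.
Vertex x-coordinate: x = -b/(2a)
x = -(-8) / (2 * 2)
x = 8/4 = 2
Substitute back to find the minimum value:
f(2) = 2 * 2^2 - 8 * 2 + 1
= 8 - 16 + 1
= -7 = -7.00

-7.00


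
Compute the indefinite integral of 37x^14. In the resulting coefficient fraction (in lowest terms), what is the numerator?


Apply the power rule for integration:
integral of ax^n dx = a/(n+1) * x^(n+1) + C
integral of 37x^14 dx
= 37/15 * x^15 + C
The coefficient in lowest terms is 37/15, and its numerator is 37

37


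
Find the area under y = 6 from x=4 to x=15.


The area under a constant function y = 6 is a rectangle.
Width = 15 - 4 = 11
Height = 6
Area = width * height
= 11 * 6
= 66

66


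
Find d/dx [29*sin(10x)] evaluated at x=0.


Apply the chain rule to differentiate 29*sin(10x):
d/dx [29*sin(10x)]
= 29 * cos(10x) * d/dx(10x)
= 29 * 10 * cos(10x)
= 290 * cos(10x)
Evaluate at x = 0:
= 290 * cos(0)
= 290 * 1
= 290

290


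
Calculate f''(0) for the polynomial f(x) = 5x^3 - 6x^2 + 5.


First derivative:
f'(x) = 15x^2 - 12x
Second derivative:
f''(x) = 30x - 12
Substitute x = 0:
f''(0) = 30 * 0 - 12
= 0 - 12
= -12

-12


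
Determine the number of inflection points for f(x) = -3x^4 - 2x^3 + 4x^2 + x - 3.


Inflection points occur where f''(x) = 0 and concavity changes.
f(x) = -3x^4 - 2x^3 + 4x^2 + x - 3
f'(x) = -12x^3 - 6x^2 + 8x + 1
f''(x) = -36x^2 - 12x + 8
This is a quadratic in x. Use the discriminant to count real roots.
Discriminant = (-12)^2 - 4 * (-36) * 8
= 144 - (-1152)
= 1296
Since discriminant > 0, f''(x) = 0 has 2 distinct real solutions.
A quadratic with two distinct real roots changes sign at each root, so concavity changes at both.
Number of inflection points: 2

2


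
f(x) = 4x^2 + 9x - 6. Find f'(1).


Differentiate term by term using power and sum rules:
f(x) = 4x^2 + 9x - 6
f'(x) = 8x + 9
Substitute x = 1:
f'(1) = 8 * 1 + 9
= 8 + 9
= 17

17


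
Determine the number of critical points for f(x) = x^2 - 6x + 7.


Find where f'(x) = 0:
f'(x) = 2x - 6
Set f'(x) = 0:
2x - 6 = 0
x = 6 / 2 = 3
This is a linear equation in x, so there is exactly one solution.
Number of critical points: 1

1


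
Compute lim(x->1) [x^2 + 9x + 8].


Since polynomials are continuous, we use direct substitution.
lim(x->1) of x^2 + 9x + 8
= 1 * 1^2 + 9 * 1 + 8
= 1 + 9 + 8
= 18

18


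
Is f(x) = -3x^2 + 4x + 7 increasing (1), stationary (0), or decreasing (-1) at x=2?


Compute f'(x) to determine behavior:
f'(x) = -6x + 4
f'(2) = -6 * 2 + 4
= -12 + 4
= -8
Since f'(2) < 0, the function is decreasing (-1)

-1


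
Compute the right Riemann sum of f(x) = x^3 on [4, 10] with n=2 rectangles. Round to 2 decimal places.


Right Riemann sum uses right endpoints of each subinterval.
Interval: [4, 10], n = 2
dx = (10 - 4) / 2 = 3
Right endpoints: [7, 10]
f values: [343, 1000]
Sum = dx * (sum of f values)
= 3 * 1343
= 4029 = 4029.00

4029.00


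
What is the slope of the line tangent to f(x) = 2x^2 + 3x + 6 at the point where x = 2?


The slope of the tangent line equals f'(x) at the point.
f(x) = 2x^2 + 3x + 6
f'(x) = 4x + 3
At x = 2:
f'(2) = 4 * 2 + 3
= 8 + 3
= 11

11


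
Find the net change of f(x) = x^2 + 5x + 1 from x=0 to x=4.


Net change = f(b) - f(a)
f(x) = x^2 + 5x + 1
Compute f(4):
f(4) = 1 * 4^2 + 5 * 4 + 1
= 16 + 20 + 1
= 37
Compute f(0):
f(0) = 1 * 0^2 + 5 * 0 + 1
= 0 + 0 + 1
= 1
Net change = 37 - 1 = 36

36


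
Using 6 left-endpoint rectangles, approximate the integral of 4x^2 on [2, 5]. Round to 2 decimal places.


Left Riemann sum uses left endpoints of each subinterval.
Interval: [2, 5], n = 6
dx = (5 - 2) / 6 = 1/2
Left endpoints: [2, 5/2, 3, 7/2, 4, 9/2]
f values: [16, 25, 36, 49, 64, 81]
Sum = dx * (sum of f values)
= 1/2 * 271
= 271/2 = 135.50

135.50


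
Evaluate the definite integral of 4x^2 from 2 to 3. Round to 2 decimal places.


Find the antiderivative of 4x^2:
F(x) = 4/3 * x^3
Apply the Fundamental Theorem of Calculus:
F(3) - F(2)
= 4/3 * 3^3 - 4/3 * 2^3
= 4/3 * (27 - 8)
= 4/3 * 19
= 76/3 ≈ 25.33

25.33


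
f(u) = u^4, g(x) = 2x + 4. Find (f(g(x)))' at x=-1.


Using the chain rule: (f(g(x)))' = f'(g(x)) * g'(x)
First, find g(-1):
g(-1) = 2 * (-1) + 4 = 2
Next, f'(u) = 4u^3
And g'(x) = 2
So f'(g(-1)) * g'(-1)
= 4 * 2^3 * 2
= 4 * 8 * 2
= 64

64


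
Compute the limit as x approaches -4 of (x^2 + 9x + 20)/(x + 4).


Direct substitution gives 0/0, so we factor the numerator.
Factor: (x^2 + 9x + 20) = (x + 4)(x + 5)
Cancel the common factor (x + 4):
(x^2 + 9x + 20)/(x + 4) = (x + 5)
Now substitute x = -4:
= (-4) - (-5) = 1

1


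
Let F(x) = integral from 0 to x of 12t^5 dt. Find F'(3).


By the Fundamental Theorem of Calculus (Part 1):
If F(x) = integral from 0 to x of f(t) dt, then F'(x) = f(x)
Here f(t) = 12t^5
So F'(x) = 12x^5
Evaluate at x = 3:
F'(3) = 12 * 3^5
= 12 * 243
= 2916

2916


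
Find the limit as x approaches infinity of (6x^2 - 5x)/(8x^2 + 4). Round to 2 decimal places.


For limits at infinity with equal-degree polynomials,
we compare leading coefficients.
Numerator leading term: 6x^2
Denominator leading term: 8x^2
Divide both by x^2:
lim = (6 - 5/x) / (8 + 4/x^2)
As x -> infinity, the 1/x and 1/x^2 terms vanish:
= 6/8 = 3/4 = 0.75

0.75


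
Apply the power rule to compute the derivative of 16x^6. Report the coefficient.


We apply the power rule: d/dx [ax^n] = a*n * x^(n-1)
d/dx [16x^6]
= 16 * 6 * x^(6-1)
= 96x^5
The coefficient is 96

96


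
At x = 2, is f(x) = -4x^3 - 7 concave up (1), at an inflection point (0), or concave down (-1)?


Concavity is determined by the sign of f''(x).
f(x) = -4x^3 - 7
f'(x) = -12x^2
f''(x) = -24x
f''(2) = -24 * 2 + 0
= -48 + 0
= -48
Since f''(2) < 0, the function is concave down (-1)

-1


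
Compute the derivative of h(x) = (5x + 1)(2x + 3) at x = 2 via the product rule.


Let u(x) = 5x + 1 and v(x) = 2x + 3
u'(x) = 5
v'(x) = 2
Product rule: h'(x) = u'(x)*v(x) + u(x)*v'(x)
= 5 * (2x + 3) + (5x + 1) * 2
At x = 2:
u(2) = 5 * 2 + 1 = 11
v(2) = 2 * 2 + 3 = 7
h'(2) = 5 * 7 + 11 * 2
= 35 + 22
= 57

57


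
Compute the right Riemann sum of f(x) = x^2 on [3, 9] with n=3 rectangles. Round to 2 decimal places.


Right Riemann sum uses right endpoints of each subinterval.
Interval: [3, 9], n = 3
dx = (9 - 3) / 3 = 2
Right endpoints: [5, 7, 9]
f values: [25, 49, 81]
Sum = dx * (sum of f values)
= 2 * 155
= 310 = 310.00

310.00


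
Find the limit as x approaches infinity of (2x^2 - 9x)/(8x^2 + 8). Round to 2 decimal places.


For limits at infinity with equal-degree polynomials,
we compare leading coefficients.
Numerator leading term: 2x^2
Denominator leading term: 8x^2
Divide both by x^2:
lim = (2 - 9/x) / (8 + 8/x^2)
As x -> infinity, the 1/x and 1/x^2 terms vanish:
= 2/8 = 1/4 = 0.25

0.25


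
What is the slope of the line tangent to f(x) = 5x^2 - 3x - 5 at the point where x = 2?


The slope of the tangent line equals f'(x) at the point.
f(x) = 5x^2 - 3x - 5
f'(x) = 10x - 3
At x = 2:
f'(2) = 10 * 2 - 3
= 20 - 3
= 17

17


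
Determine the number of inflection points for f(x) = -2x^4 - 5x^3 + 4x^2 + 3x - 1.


Inflection points occur where f''(x) = 0 and concavity changes.
f(x) = -2x^4 - 5x^3 + 4x^2 + 3x - 1
f'(x) = -8x^3 - 15x^2 + 8x + 3
f''(x) = -24x^2 - 30x + 8
This is a quadratic in x. Use the discriminant to count real roots.
Discriminant = (-30)^2 - 4 * (-24) * 8
= 900 - (-768)
= 1668
Since discriminant > 0, f''(x) = 0 has 2 distinct real solutions.
A quadratic with two distinct real roots changes sign at each root, so concavity changes at both.
Number of inflection points: 2

2


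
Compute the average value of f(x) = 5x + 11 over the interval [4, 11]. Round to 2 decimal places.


Average value = 1/(b-a) * integral from a to b of f(x) dx
First compute the integral of 5x + 11:
F(x) = (5/2)x^2 + 11x
F(11) = 5/2 * 121 + 11 * 11 = 847/2
F(4) = 5/2 * 16 + 11 * 4 = 84
Integral = 847/2 - 84 = 679/2
Average = (679/2) / (11 - 4) = (679/2) / 7
= 97/2 = 48.50

48.50


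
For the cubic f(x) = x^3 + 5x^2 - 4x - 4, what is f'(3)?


Differentiate f(x) = x^3 + 5x^2 - 4x - 4 term by term:
f'(x) = 3x^2 + 10x - 4
Substitute x = 3:
f'(3) = 3 * 3^2 + 10 * 3 - 4
= 27 + 30 - 4
= 53

53


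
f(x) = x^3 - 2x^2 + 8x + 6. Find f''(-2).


First derivative:
f'(x) = 3x^2 - 4x + 8
Second derivative:
f''(x) = 6x - 4
Substitute x = -2:
f''(-2) = 6 * (-2) - 4
= -12 - 4
= -16

-16


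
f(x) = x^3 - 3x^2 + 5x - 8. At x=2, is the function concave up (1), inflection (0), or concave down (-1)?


Concavity is determined by the sign of f''(x).
f(x) = x^3 - 3x^2 + 5x - 8
f'(x) = 3x^2 - 6x + 5
f''(x) = 6x - 6
f''(2) = 6 * 2 - 6
= 12 - 6
= 6
Since f''(2) > 0, the function is concave up (1)

1


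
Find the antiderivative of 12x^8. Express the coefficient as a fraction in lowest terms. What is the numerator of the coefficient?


Apply the power rule for integration:
integral of ax^n dx = a/(n+1) * x^(n+1) + C
integral of 12x^8 dx
= 12/9 * x^9 + C
= 4/3 * x^9 + C
The coefficient in lowest terms is 4/3, and its numerator is 4

4


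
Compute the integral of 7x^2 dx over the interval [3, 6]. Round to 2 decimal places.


Find the antiderivative of 7x^2:
F(x) = 7/3 * x^3
Apply the Fundamental Theorem of Calculus:
F(6) - F(3)
= 7/3 * 6^3 - 7/3 * 3^3
= 7/3 * (216 - 27)
= 7/3 * 189
= 441 = 441.00

441.00


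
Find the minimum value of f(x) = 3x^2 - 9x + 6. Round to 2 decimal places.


For a quadratic f(x) = ax^2 + bx + c with a > 0, the minimum is at the vertex.
Vertex x-coordinate: x = -b/(2a)
x = -(-9) / (2 * 3)
x = 9/6 = 3/2
Substitute back to find the minimum value:
f(3/2) = 3 * (3/2)^2 - 9 * (3/2) + 6
= 27/4 - 27/2 + 6
= -3/4 = -0.75

-0.75


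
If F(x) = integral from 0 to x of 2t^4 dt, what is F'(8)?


By the Fundamental Theorem of Calculus (Part 1):
If F(x) = integral from 0 to x of f(t) dt, then F'(x) = f(x)
Here f(t) = 2t^4
So F'(x) = 2x^4
Evaluate at x = 8:
F'(8) = 2 * 8^4
= 2 * 4096
= 8192

8192


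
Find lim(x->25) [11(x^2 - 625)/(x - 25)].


Direct substitution gives 0/0, so we factor the numerator.
Factor: 11(x^2 - 625) = 11 * (x - 25)(x + 25)
Cancel the common factor (x - 25):
11(x^2 - 625)/(x - 25) = 11 * (x + 25)
Now substitute x = 25:
= 11 * (25 + 25) = 550

550


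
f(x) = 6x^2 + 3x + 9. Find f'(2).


Differentiate term by term using power and sum rules:
f(x) = 6x^2 + 3x + 9
f'(x) = 12x + 3
Substitute x = 2:
f'(2) = 12 * 2 + 3
= 24 + 3
= 27

27


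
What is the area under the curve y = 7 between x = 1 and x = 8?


The area under a constant function y = 7 is a rectangle.
Width = 8 - 1 = 7
Height = 7
Area = width * height
= 7 * 7
= 49

49


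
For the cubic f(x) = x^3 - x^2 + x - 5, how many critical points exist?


Find where f'(x) = 0:
f(x) = x^3 - x^2 + x - 5
f'(x) = 3x^2 - 2x + 1
This is a quadratic in x. Use the discriminant to count real roots.
Discriminant = (-2)^2 - 4 * 3 * 1
= 4 - 12
= -8
Since discriminant < 0, f'(x) = 0 has no real solutions.
Number of critical points: 0

0


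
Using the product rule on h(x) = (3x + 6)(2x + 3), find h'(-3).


Let u(x) = 3x + 6 and v(x) = 2x + 3
u'(x) = 3
v'(x) = 2
Product rule: h'(x) = u'(x)*v(x) + u(x)*v'(x)
= 3 * (2x + 3) + (3x + 6) * 2
At x = -3:
u(-3) = 3 * (-3) + 6 = -3
v(-3) = 2 * (-3) + 3 = -3
h'(-3) = 3 * (-3) + (-3) * 2
= -9 - 6
= -15

-15


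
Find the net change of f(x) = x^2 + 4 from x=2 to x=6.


Net change = f(b) - f(a)
f(x) = x^2 + 4
Compute f(6):
f(6) = 1 * 6^2 + 0 * 6 + 4
= 36 + 0 + 4
= 40
Compute f(2):
f(2) = 1 * 2^2 + 0 * 2 + 4
= 4 + 0 + 4
= 8
Net change = 40 - 8 = 32

32


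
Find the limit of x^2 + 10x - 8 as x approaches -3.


Since polynomials are continuous, we use direct substitution.
lim(x->-3) of x^2 + 10x - 8
= 1 * (-3)^2 + 10 * (-3) - 8
= 9 - 30 - 8
= -29

-29


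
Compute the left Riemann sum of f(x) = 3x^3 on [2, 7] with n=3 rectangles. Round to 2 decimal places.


Left Riemann sum uses left endpoints of each subinterval.
Interval: [2, 7], n = 3
dx = (7 - 2) / 3 = 5/3
Left endpoints: [2, 11/3, 16/3]
f values: [24, 1331/9, 4096/9]
Sum = dx * (sum of f values)
= 5/3 * 627
= 1045 = 1045.00

1045.00


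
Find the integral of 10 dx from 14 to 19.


The integral of a constant k over [a, b] equals k * (b - a).
integral from 14 to 19 of 10 dx
= 10 * (19 - 14)
= 10 * 5
= 50

50


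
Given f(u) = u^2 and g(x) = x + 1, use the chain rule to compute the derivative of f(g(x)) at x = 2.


Using the chain rule: (f(g(x)))' = f'(g(x)) * g'(x)
First, find g(2):
g(2) = 1 * 2 + 1 = 3
Next, f'(u) = 2u
And g'(x) = 1
So f'(g(2)) * g'(2)
= 2 * 3 * 1
= 6

6


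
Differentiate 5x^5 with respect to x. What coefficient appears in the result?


We apply the power rule: d/dx [ax^n] = a*n * x^(n-1)
d/dx [5x^5]
= 5 * 5 * x^(5-1)
= 25x^4
The coefficient is 25

25


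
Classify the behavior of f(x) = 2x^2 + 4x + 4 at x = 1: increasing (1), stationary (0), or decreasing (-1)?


Compute f'(x) to determine behavior:
f'(x) = 4x + 4
f'(1) = 4 * 1 + 4
= 4 + 4
= 8
Since f'(1) > 0, the function is increasing (1)

1


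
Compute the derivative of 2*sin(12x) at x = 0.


Apply the chain rule to differentiate 2*sin(12x):
d/dx [2*sin(12x)]
= 2 * cos(12x) * d/dx(12x)
= 2 * 12 * cos(12x)
= 24 * cos(12x)
Evaluate at x = 0:
= 24 * cos(0)
= 24 * 1
= 24

24


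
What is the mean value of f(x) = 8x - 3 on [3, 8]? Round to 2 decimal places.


Average value = 1/(b-a) * integral from a to b of f(x) dx
First compute the integral of 8x - 3:
F(x) = 4x^2 - 3x
F(8) = 4 * 64 - 3 * 8 = 232
F(3) = 4 * 9 - 3 * 3 = 27
Integral = 232 - 27 = 205
Average = 205 / (8 - 3) = 205 / 5
= 41 = 41.00

41.00


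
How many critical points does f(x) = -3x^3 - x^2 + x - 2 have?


Find where f'(x) = 0:
f(x) = -3x^3 - x^2 + x - 2
f'(x) = -9x^2 - 2x + 1
This is a quadratic in x. Use the discriminant to count real roots.
Discriminant = (-2)^2 - 4 * (-9) * 1
= 4 - (-36)
= 40
Since discriminant > 0, f'(x) = 0 has 2 real solutions.
Number of critical points: 2

2


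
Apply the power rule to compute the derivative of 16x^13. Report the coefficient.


We apply the power rule: d/dx [ax^n] = a*n * x^(n-1)
d/dx [16x^13]
= 16 * 13 * x^(13-1)
= 208x^12
The coefficient is 208

208


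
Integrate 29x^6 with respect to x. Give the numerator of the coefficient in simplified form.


Apply the power rule for integration:
integral of ax^n dx = a/(n+1) * x^(n+1) + C
integral of 29x^6 dx
= 29/7 * x^7 + C
The coefficient in lowest terms is 29/7, and its numerator is 29

29


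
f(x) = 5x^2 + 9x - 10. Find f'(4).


Differentiate term by term using power and sum rules:
f(x) = 5x^2 + 9x - 10
f'(x) = 10x + 9
Substitute x = 4:
f'(4) = 10 * 4 + 9
= 40 + 9
= 49

49


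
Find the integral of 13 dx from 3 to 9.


The integral of a constant k over [a, b] equals k * (b - a).
integral from 3 to 9 of 13 dx
= 13 * (9 - 3)
= 13 * 6
= 78

78


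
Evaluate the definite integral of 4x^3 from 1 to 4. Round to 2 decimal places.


Find the antiderivative of 4x^3:
F(x) = 4/4 * x^4
Apply the Fundamental Theorem of Calculus:
F(4) - F(1)
= 4/4 * 4^4 - 4/4 * 1^4
= 4/4 * (256 - 1)
= 4/4 * 255
= 255 = 255.00

255.00


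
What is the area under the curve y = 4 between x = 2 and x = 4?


The area under a constant function y = 4 is a rectangle.
Width = 4 - 2 = 2
Height = 4
Area = width * height
= 2 * 4
= 8

8


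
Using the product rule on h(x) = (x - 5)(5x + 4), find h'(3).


Let u(x) = x - 5 and v(x) = 5x + 4
u'(x) = 1
v'(x) = 5
Product rule: h'(x) = u'(x)*v(x) + u(x)*v'(x)
= 1 * (5x + 4) + (x - 5) * 5
At x = 3:
u(3) = 1 * 3 - 5 = -2
v(3) = 5 * 3 + 4 = 19
h'(3) = 1 * 19 + (-2) * 5
= 19 - 10
= 9

9


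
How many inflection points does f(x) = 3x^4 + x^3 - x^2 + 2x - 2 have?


Inflection points occur where f''(x) = 0 and concavity changes.
f(x) = 3x^4 + x^3 - x^2 + 2x - 2
f'(x) = 12x^3 + 3x^2 - 2x + 2
f''(x) = 36x^2 + 6x - 2
This is a quadratic in x. Use the discriminant to count real roots.
Discriminant = (6)^2 - 4 * 36 * (-2)
= 36 - (-288)
= 324
Since discriminant > 0, f''(x) = 0 has 2 distinct real solutions.
A quadratic with two distinct real roots changes sign at each root, so concavity changes at both.
Number of inflection points: 2

2


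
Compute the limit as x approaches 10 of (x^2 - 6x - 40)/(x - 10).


Direct substitution gives 0/0, so we factor the numerator.
Factor: (x^2 - 6x - 40) = (x - 10)(x + 4)
Cancel the common factor (x - 10):
(x^2 - 6x - 40)/(x - 10) = (x + 4)
Now substitute x = 10:
= (10) - (-4) = 14

14


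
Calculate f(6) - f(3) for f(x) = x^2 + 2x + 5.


Net change = f(b) - f(a)
f(x) = x^2 + 2x + 5
Compute f(6):
f(6) = 1 * 6^2 + 2 * 6 + 5
= 36 + 12 + 5
= 53
Compute f(3):
f(3) = 1 * 3^2 + 2 * 3 + 5
= 9 + 6 + 5
= 20
Net change = 53 - 20 = 33

33


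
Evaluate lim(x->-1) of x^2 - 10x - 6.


Since polynomials are continuous, we use direct substitution.
lim(x->-1) of x^2 - 10x - 6
= 1 * (-1)^2 - 10 * (-1) - 6
= 1 + 10 - 6
= 5

5


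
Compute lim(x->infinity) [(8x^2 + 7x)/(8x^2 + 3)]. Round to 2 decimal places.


For limits at infinity with equal-degree polynomials,
we compare leading coefficients.
Numerator leading term: 8x^2
Denominator leading term: 8x^2
Divide both by x^2:
lim = (8 + 7/x) / (8 + 3/x^2)
As x -> infinity, the 1/x and 1/x^2 terms vanish:
= 8/8 = 1 = 1.00

1.00


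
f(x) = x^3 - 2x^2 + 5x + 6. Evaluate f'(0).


Differentiate f(x) = x^3 - 2x^2 + 5x + 6 term by term:
f'(x) = 3x^2 - 4x + 5
Substitute x = 0:
f'(0) = 3 * 0^2 - 4 * 0 + 5
= 0 + 0 + 5
= 5

5


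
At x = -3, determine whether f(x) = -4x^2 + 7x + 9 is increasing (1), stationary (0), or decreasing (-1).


Compute f'(x) to determine behavior:
f'(x) = -8x + 7
f'(-3) = -8 * (-3) + 7
= 24 + 7
= 31
Since f'(-3) > 0, the function is increasing (1)

1


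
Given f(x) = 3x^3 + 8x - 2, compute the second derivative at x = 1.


First derivative:
f'(x) = 9x^2 + 8
Second derivative:
f''(x) = 18x
Substitute x = 1:
f''(1) = 18 * 1 + 0
= 18 + 0
= 18

18


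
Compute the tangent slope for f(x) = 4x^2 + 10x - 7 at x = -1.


The slope of the tangent line equals f'(x) at the point.
f(x) = 4x^2 + 10x - 7
f'(x) = 8x + 10
At x = -1:
f'(-1) = 8 * (-1) + 10
= -8 + 10
= 2

2


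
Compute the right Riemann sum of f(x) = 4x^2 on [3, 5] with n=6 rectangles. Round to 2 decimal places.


Right Riemann sum uses right endpoints of each subinterval.
Interval: [3, 5], n = 6
dx = (5 - 3) / 6 = 1/3
Right endpoints: [10/3, 11/3, 4, 13/3, 14/3, 5]
f values: [400/9, 484/9, 64, 676/9, 784/9, 100]
Sum = dx * (sum of f values)
= 1/3 * 3820/9
= 3820/27 ≈ 141.48

141.48


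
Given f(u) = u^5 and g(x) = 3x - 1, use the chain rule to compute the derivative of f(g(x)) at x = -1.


Using the chain rule: (f(g(x)))' = f'(g(x)) * g'(x)
First, find g(-1):
g(-1) = 3 * (-1) - 1 = -4
Next, f'(u) = 5u^4
And g'(x) = 3
So f'(g(-1)) * g'(-1)
= 5 * (-4)^4 * 3
= 5 * 256 * 3
= 3840

3840


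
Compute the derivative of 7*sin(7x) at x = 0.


Apply the chain rule to differentiate 7*sin(7x):
d/dx [7*sin(7x)]
= 7 * cos(7x) * d/dx(7x)
= 7 * 7 * cos(7x)
= 49 * cos(7x)
Evaluate at x = 0:
= 49 * cos(0)
= 49 * 1
= 49

49


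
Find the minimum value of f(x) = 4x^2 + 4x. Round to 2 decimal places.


For a quadratic f(x) = ax^2 + bx + c with a > 0, the minimum is at the vertex.
Vertex x-coordinate: x = -b/(2a)
x = -(4) / (2 * 4)
x = -4/8 = -1/2
Substitute back to find the minimum value:
f(-1/2) = 4 * (-1/2)^2 + 4 * (-1/2) + 0
= 1 - 2 + 0
= -1 = -1.00

-1.00


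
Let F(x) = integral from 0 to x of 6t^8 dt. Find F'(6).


By the Fundamental Theorem of Calculus (Part 1):
If F(x) = integral from 0 to x of f(t) dt, then F'(x) = f(x)
Here f(t) = 6t^8
So F'(x) = 6x^8
Evaluate at x = 6:
F'(6) = 6 * 6^8
= 6 * 1679616
= 10077696

10077696


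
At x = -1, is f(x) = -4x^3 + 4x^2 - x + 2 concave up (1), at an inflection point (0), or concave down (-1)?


Concavity is determined by the sign of f''(x).
f(x) = -4x^3 + 4x^2 - x + 2
f'(x) = -12x^2 + 8x - 1
f''(x) = -24x + 8
f''(-1) = -24 * (-1) + 8
= 24 + 8
= 32
Since f''(-1) > 0, the function is concave up (1)

1


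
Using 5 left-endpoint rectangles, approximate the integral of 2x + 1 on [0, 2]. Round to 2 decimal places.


Left Riemann sum uses left endpoints of each subinterval.
Interval: [0, 2], n = 5
dx = (2 - 0) / 5 = 2/5
Left endpoints: [0, 2/5, 4/5, 6/5, 8/5]
f values: [1, 9/5, 13/5, 17/5, 21/5]
Sum = dx * (sum of f values)
= 2/5 * 13
= 26/5 = 5.20

5.20


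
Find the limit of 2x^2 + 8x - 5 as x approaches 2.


Since polynomials are continuous, we use direct substitution.
lim(x->2) of 2x^2 + 8x - 5
= 2 * 2^2 + 8 * 2 - 5
= 8 + 16 - 5
= 19

19


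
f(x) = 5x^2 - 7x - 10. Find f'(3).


Differentiate term by term using power and sum rules:
f(x) = 5x^2 - 7x - 10
f'(x) = 10x - 7
Substitute x = 3:
f'(3) = 10 * 3 - 7
= 30 - 7
= 23

23


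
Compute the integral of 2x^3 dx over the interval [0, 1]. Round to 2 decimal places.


Find the antiderivative of 2x^3:
F(x) = 2/4 * x^4
Apply the Fundamental Theorem of Calculus:
F(1) - F(0)
= 2/4 * 1^4 - 2/4 * 0^4
= 2/4 * (1 - 0)
= 2/4 * 1
= 1/2 = 0.50

0.50


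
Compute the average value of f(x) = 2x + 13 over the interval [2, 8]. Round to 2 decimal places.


Average value = 1/(b-a) * integral from a to b of f(x) dx
First compute the integral of 2x + 13:
F(x) = x^2 + 13x
F(8) = 1 * 64 + 13 * 8 = 168
F(2) = 1 * 4 + 13 * 2 = 30
Integral = 168 - 30 = 138
Average = 138 / (8 - 2) = 138 / 6
= 23 = 23.00

23.00


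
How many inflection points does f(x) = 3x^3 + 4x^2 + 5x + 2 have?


Inflection points occur where f''(x) = 0 and concavity changes.
f(x) = 3x^3 + 4x^2 + 5x + 2
f'(x) = 9x^2 + 8x + 5
f''(x) = 18x + 8
Set f''(x) = 0:
18x + 8 = 0
x = -8 / 18 = -4/9
Since f''(x) is linear (degree 1), it changes sign at this point.
Therefore there is exactly 1 inflection point.

1


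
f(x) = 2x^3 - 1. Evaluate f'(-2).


Differentiate f(x) = 2x^3 - 1 term by term:
f'(x) = 6x^2
Substitute x = -2:
f'(-2) = 6 * (-2)^2 + 0 * (-2) + 0
= 24 + 0 + 0
= 24

24


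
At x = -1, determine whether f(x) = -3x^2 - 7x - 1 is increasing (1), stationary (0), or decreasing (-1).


Compute f'(x) to determine behavior:
f'(x) = -6x - 7
f'(-1) = -6 * (-1) - 7
= 6 - 7
= -1
Since f'(-1) < 0, the function is decreasing (-1)

-1


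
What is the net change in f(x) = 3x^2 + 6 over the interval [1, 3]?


Net change = f(b) - f(a)
f(x) = 3x^2 + 6
Compute f(3):
f(3) = 3 * 3^2 + 0 * 3 + 6
= 27 + 0 + 6
= 33
Compute f(1):
f(1) = 3 * 1^2 + 0 * 1 + 6
= 3 + 0 + 6
= 9
Net change = 33 - 9 = 24

24


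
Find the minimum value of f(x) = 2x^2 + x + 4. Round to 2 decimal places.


For a quadratic f(x) = ax^2 + bx + c with a > 0, the minimum is at the vertex.
Vertex x-coordinate: x = -b/(2a)
x = -(1) / (2 * 2)
x = -1/4
Substitute back to find the minimum value:
f(-1/4) = 2 * (-1/4)^2 + 1 * (-1/4) + 4
= 1/8 - 1/4 + 4
= 31/8 ≈ 3.88

3.88


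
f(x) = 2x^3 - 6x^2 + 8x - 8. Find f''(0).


First derivative:
f'(x) = 6x^2 - 12x + 8
Second derivative:
f''(x) = 12x - 12
Substitute x = 0:
f''(0) = 12 * 0 - 12
= 0 - 12
= -12

-12


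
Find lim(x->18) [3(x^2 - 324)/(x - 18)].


Direct substitution gives 0/0, so we factor the numerator.
Factor: 3(x^2 - 324) = 3 * (x - 18)(x + 18)
Cancel the common factor (x - 18):
3(x^2 - 324)/(x - 18) = 3 * (x + 18)
Now substitute x = 18:
= 3 * (18 + 18) = 108

108


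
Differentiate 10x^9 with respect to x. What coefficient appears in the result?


We apply the power rule: d/dx [ax^n] = a*n * x^(n-1)
d/dx [10x^9]
= 10 * 9 * x^(9-1)
= 90x^8
The coefficient is 90

90


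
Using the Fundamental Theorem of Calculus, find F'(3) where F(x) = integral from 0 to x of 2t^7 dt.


By the Fundamental Theorem of Calculus (Part 1):
If F(x) = integral from 0 to x of f(t) dt, then F'(x) = f(x)
Here f(t) = 2t^7
So F'(x) = 2x^7
Evaluate at x = 3:
F'(3) = 2 * 3^7
= 2 * 2187
= 4374

4374


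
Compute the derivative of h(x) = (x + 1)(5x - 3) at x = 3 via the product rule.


Let u(x) = x + 1 and v(x) = 5x - 3
u'(x) = 1
v'(x) = 5
Product rule: h'(x) = u'(x)*v(x) + u(x)*v'(x)
= 1 * (5x - 3) + (x + 1) * 5
At x = 3:
u(3) = 1 * 3 + 1 = 4
v(3) = 5 * 3 - 3 = 12
h'(3) = 1 * 12 + 4 * 5
= 12 + 20
= 32

32
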